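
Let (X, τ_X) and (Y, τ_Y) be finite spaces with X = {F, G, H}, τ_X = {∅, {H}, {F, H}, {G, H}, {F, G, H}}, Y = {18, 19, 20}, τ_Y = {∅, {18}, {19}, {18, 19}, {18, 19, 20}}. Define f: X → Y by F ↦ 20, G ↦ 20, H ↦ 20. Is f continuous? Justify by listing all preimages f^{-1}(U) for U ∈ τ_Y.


f IS continuous.

Compute f^{-1}(U) for each U ∈ τ_Y:
  U = ∅: f^{-1}(U) = ∅ ∈ τ_X ✓.
  U = {18}: f^{-1}(U) = ∅ ∈ τ_X ✓.
  U = {19}: f^{-1}(U) = ∅ ∈ τ_X ✓.
  U = {18, 19}: f^{-1}(U) = ∅ ∈ τ_X ✓.
  U = {18, 19, 20}: f^{-1}(U) = {F, G, H} ∈ τ_X ✓.
Every preimage lies in τ_X, so f IS continuous.


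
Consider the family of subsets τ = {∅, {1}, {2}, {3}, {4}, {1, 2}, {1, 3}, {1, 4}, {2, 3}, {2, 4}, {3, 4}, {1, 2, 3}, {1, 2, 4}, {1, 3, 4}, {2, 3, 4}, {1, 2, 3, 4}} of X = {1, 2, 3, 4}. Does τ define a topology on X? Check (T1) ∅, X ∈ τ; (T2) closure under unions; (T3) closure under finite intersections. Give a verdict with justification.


τ IS a topology on X.

Axiom (T1): ∅ ∈ τ? Yes; X ∈ τ? Yes.
Axiom (T2/T3): check pairwise unions and intersections of members of τ.
All pairwise intersections and unions checked — each lies in τ. Therefore τ satisfies (T1), (T2), (T3): it IS a topology on X.


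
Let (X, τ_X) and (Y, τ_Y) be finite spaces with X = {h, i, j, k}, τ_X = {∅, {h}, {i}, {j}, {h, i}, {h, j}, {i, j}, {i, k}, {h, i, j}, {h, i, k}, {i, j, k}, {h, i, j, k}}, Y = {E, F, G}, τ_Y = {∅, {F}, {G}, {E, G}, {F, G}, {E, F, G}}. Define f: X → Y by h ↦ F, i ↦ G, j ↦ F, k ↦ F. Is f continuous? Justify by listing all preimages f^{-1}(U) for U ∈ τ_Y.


f is NOT continuous.

Compute f^{-1}(U) for each U ∈ τ_Y:
  U = ∅: f^{-1}(U) = ∅ ∈ τ_X ✓.
  U = {F}: f^{-1}(U) = {h, j, k} ∉ τ_X ✗.
  U = {G}: f^{-1}(U) = {i} ∈ τ_X ✓.
  U = {E, G}: f^{-1}(U) = {i} ∈ τ_X ✓.
  U = {F, G}: f^{-1}(U) = {h, i, j, k} ∈ τ_X ✓.
  U = {E, F, G}: f^{-1}(U) = {h, i, j, k} ∈ τ_X ✓.
Found U = {F} with f^{-1}(U) = {h, j, k} not in τ_X. Therefore f is NOT continuous.


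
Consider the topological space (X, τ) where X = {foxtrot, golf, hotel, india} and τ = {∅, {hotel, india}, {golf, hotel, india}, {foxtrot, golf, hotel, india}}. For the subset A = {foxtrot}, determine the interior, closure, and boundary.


int(A) = ∅, cl(A) = {foxtrot}, ∂A = {foxtrot}.

Closed sets in (X, τ) are complements of opens:
  closed(X, τ) = {∅, {foxtrot}, {foxtrot, golf}, {foxtrot, golf, hotel, india}}.
int(A) = ⋃ {U ∈ τ : U ⊆ A}. Opens contained in A: ∅.
Taking the union of these: int(A) = ∅.
cl(A) = ⋂ {C closed : A ⊆ C}. Closed sets containing A: {foxtrot}, {foxtrot, golf}, {foxtrot, golf, hotel, india}.
Intersecting these: cl(A) = {foxtrot}.
∂A = cl(A) ∖ int(A) = {foxtrot} ∖ ∅ = {foxtrot}.


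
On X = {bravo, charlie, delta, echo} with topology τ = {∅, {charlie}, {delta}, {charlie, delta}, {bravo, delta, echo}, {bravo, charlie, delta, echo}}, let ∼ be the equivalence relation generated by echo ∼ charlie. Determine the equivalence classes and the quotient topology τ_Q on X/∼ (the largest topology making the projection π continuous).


X/∼ = {[bravo], [charlie=echo], [delta]}; |τ_Q| = 3.

Equivalence classes: [bravo], [charlie=echo], [delta].
Quotient map π: X → X/∼ sends bravo ↦ [bravo], charlie ↦ [charlie=echo], delta ↦ [delta], echo ↦ [charlie=echo].
For each subset V ⊆ X/∼, compute π^{-1}(V) ⊆ X and check whether π^{-1}(V) ∈ τ. V is open in τ_Q iff π^{-1}(V) ∈ τ.
  V = {}: π^{-1}(V) = ∅ ∈ τ ✓.
  V = {[bravo]}: π^{-1}(V) = {bravo} ∉ τ ✗.
  V = {[charlie=echo]}: π^{-1}(V) = {charlie, echo} ∉ τ ✗.
  V = {[bravo], [charlie=echo]}: π^{-1}(V) = {bravo, charlie, echo} ∉ τ ✗.
  V = {[delta]}: π^{-1}(V) = {delta} ∈ τ ✓.
  V = {[bravo], [delta]}: π^{-1}(V) = {bravo, delta} ∉ τ ✗.
  V = {[charlie=echo], [delta]}: π^{-1}(V) = {charlie, delta, echo} ∉ τ ✗.
  V = {[bravo], [charlie=echo], [delta]}: π^{-1}(V) = {bravo, charlie, delta, echo} ∈ τ ✓.
Open sets in the quotient: τ_Q = {{}, {[delta]}, {[bravo], [charlie=echo], [delta]}} (3 elements).


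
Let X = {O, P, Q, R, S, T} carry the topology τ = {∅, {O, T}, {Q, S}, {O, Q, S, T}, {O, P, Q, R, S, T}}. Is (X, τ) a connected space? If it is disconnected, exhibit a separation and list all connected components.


(X, τ) is connected.

Find clopen sets (U ∈ τ with X ∖ U ∈ τ):
  U = ∅, X ∖ U = {O, P, Q, R, S, T} — both open, so U is clopen.
  U = {O, P, Q, R, S, T}, X ∖ U = ∅ — both open, so U is clopen.
Only trivial clopens (∅ and X) exist, so (X, τ) is connected.
Compute connected components by grouping points that agree on all clopens:
  component: {O, P, Q, R, S, T}


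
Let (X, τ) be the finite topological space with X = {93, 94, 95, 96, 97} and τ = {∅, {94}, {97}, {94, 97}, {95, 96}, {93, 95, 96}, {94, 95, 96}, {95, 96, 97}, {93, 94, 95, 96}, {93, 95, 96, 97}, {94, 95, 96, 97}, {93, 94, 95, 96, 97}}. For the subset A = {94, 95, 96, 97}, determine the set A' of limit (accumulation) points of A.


A' = {93, 95, 96}

For each x ∈ X, list the open sets U ∈ τ with x ∈ U, then check whether U ∩ (A ∖ {x}) ≠ ∅ for every such U.
  x = 93: opens ∋ x are {93, 95, 96}, {93, 94, 95, 96}, {93, 95, 96, 97}, {93, 94, 95, 96, 97}; each meets A ∖ {93}, so x IS a limit point.
  x = 94: open {94} ∋ x has {94} ∩ (A ∖ {94}) = ∅, so x is NOT a limit point.
  x = 95: opens ∋ x are {95, 96}, {93, 95, 96}, {94, 95, 96}, {95, 96, 97}, {93, 94, 95, 96}, {93, 95, 96, 97}, {94, 95, 96, 97}, {93, 94, 95, 96, 97}; each meets A ∖ {95}, so x IS a limit point.
  x = 96: opens ∋ x are {95, 96}, {93, 95, 96}, {94, 95, 96}, {95, 96, 97}, {93, 94, 95, 96}, {93, 95, 96, 97}, {94, 95, 96, 97}, {93, 94, 95, 96, 97}; each meets A ∖ {96}, so x IS a limit point.
  x = 97: open {97} ∋ x has {97} ∩ (A ∖ {97}) = ∅, so x is NOT a limit point.
Collecting: A' = {93, 95, 96}.


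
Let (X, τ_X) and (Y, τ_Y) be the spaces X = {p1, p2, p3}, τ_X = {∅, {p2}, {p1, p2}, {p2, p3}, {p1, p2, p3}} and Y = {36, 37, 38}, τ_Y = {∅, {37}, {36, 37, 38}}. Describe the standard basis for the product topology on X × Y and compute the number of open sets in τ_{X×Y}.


Basis B = {∅ × ∅, {p2} × {37}, {p1, p2} × {37}, {p2, p3} × {37}, {p1, p2, p3} × {37}, {p2} × {36, 37, 38}, {p1, p2} × {36, 37, 38}, {p2, p3} × {36, 37, 38}, {p1, p2, p3} × {36, 37, 38}}; |τ_{X×Y}| = 14.

Enumerate products U × V with U ∈ τ_X, V ∈ τ_Y (deduplicated):
  ∅ × ∅ = {} (∅)
  {p2} × {37} = {(p2,37)}
  {p1, p2} × {37} = {(p1,37), (p2,37)}
  {p2, p3} × {37} = {(p2,37), (p3,37)}
  {p1, p2, p3} × {37} = {(p1,37), (p2,37), (p3,37)}
  {p2} × {36, 37, 38} = {(p2,36), (p2,37), (p2,38)}
  {p1, p2} × {36, 37, 38} = {(p1,36), (p1,37), (p1,38), (p2,36), (p2,37), (p2,38)}
  {p2, p3} × {36, 37, 38} = {(p2,36), (p2,37), (p2,38), (p3,36), (p3,37), (p3,38)}
  {p1, p2, p3} × {36, 37, 38} = {(p1,36), (p1,37), (p1,38), (p2,36), (p2,37), (p2,38), (p3,36), (p3,37), (p3,38)}
These 9 distinct sets form the basis B.
Close under arbitrary unions to get τ_{X×Y}; counting gives |τ_{X×Y}| = 14.


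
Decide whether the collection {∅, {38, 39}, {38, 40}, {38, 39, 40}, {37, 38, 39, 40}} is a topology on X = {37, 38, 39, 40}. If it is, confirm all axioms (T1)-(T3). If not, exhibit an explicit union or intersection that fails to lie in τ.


τ is NOT a topology on X.

Axiom (T1): ∅ ∈ τ? Yes; X ∈ τ? Yes.
Axiom (T2/T3): check pairwise unions and intersections of members of τ.
Counterexample for (T3): {38, 39} ∩ {38, 40} = {38} ∉ τ. Therefore τ is NOT a topology.


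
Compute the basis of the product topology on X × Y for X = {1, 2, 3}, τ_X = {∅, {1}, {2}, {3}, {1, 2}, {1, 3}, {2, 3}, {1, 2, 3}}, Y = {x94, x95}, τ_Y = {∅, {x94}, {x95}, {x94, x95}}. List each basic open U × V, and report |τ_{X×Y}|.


Basis B = {∅ × ∅, {1} × {x94}, {1} × {x95}, {2} × {x94}, {2} × {x95}, {3} × {x94}, {3} × {x95}, {1} × {x94, x95}, {1, 2} × {x94}, {1, 3} × {x94}, {1, 2} × {x95}, {1, 3} × {x95}, {2} × {x94, x95}, {2, 3} × {x94}, {2, 3} × {x95}, {3} × {x94, x95}, {1, 2, 3} × {x94}, {1, 2, 3} × {x95}, {1, 2} × {x94, x95}, {1, 3} × {x94, x95}, {2, 3} × {x94, x95}, {1, 2, 3} × {x94, x95}}; |τ_{X×Y}| = 64.

Enumerate products U × V with U ∈ τ_X, V ∈ τ_Y (deduplicated):
  ∅ × ∅ = {} (∅)
  {1} × {x94} = {(1,x94)}
  {1} × {x95} = {(1,x95)}
  {2} × {x94} = {(2,x94)}
  {2} × {x95} = {(2,x95)}
  {3} × {x94} = {(3,x94)}
  {3} × {x95} = {(3,x95)}
  {1} × {x94, x95} = {(1,x94), (1,x95)}
  {1, 2} × {x94} = {(1,x94), (2,x94)}
  {1, 3} × {x94} = {(1,x94), (3,x94)}
  {1, 2} × {x95} = {(1,x95), (2,x95)}
  {1, 3} × {x95} = {(1,x95), (3,x95)}
  {2} × {x94, x95} = {(2,x94), (2,x95)}
  {2, 3} × {x94} = {(2,x94), (3,x94)}
  {2, 3} × {x95} = {(2,x95), (3,x95)}
  {3} × {x94, x95} = {(3,x94), (3,x95)}
  {1, 2, 3} × {x94} = {(1,x94), (2,x94), (3,x94)}
  {1, 2, 3} × {x95} = {(1,x95), (2,x95), (3,x95)}
  {1, 2} × {x94, x95} = {(1,x94), (1,x95), (2,x94), (2,x95)}
  {1, 3} × {x94, x95} = {(1,x94), (1,x95), (3,x94), (3,x95)}
  {2, 3} × {x94, x95} = {(2,x94), (2,x95), (3,x94), (3,x95)}
  {1, 2, 3} × {x94, x95} = {(1,x94), (1,x95), (2,x94), (2,x95), (3,x94), (3,x95)}
These 22 distinct sets form the basis B.
Close under arbitrary unions to get τ_{X×Y}; counting gives |τ_{X×Y}| = 64.


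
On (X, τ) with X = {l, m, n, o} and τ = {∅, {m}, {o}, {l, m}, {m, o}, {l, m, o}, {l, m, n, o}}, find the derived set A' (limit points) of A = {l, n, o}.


A' = {n}

For each x ∈ X, list the open sets U ∈ τ with x ∈ U, then check whether U ∩ (A ∖ {x}) ≠ ∅ for every such U.
  x = l: open {l, m} ∋ x has {l, m} ∩ (A ∖ {l}) = ∅, so x is NOT a limit point.
  x = m: open {m} ∋ x has {m} ∩ (A ∖ {m}) = ∅, so x is NOT a limit point.
  x = n: opens ∋ x are {l, m, n, o}; each meets A ∖ {n}, so x IS a limit point.
  x = o: open {o} ∋ x has {o} ∩ (A ∖ {o}) = ∅, so x is NOT a limit point.
Collecting: A' = {n}.


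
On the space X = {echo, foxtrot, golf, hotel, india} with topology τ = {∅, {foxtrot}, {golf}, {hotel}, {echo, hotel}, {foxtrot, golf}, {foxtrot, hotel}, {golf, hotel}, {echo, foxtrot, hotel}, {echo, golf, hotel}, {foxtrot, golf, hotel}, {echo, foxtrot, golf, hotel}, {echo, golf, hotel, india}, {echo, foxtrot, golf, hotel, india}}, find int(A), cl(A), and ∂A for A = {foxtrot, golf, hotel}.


int(A) = {foxtrot, golf, hotel}, cl(A) = {echo, foxtrot, golf, hotel, india}, ∂A = {echo, india}.

Closed sets in (X, τ) are complements of opens:
  closed(X, τ) = {∅, {foxtrot}, {india}, {echo, india}, {foxtrot, india}, {golf, india}, {echo, foxtrot, india}, {echo, golf, india}, {echo, hotel, india}, {foxtrot, golf, india}, {echo, foxtrot, golf, india}, {echo, foxtrot, hotel, india}, {echo, golf, hotel, india}, {echo, foxtrot, golf, hotel, india}}.
int(A) = ⋃ {U ∈ τ : U ⊆ A}. Opens contained in A: ∅, {foxtrot}, {golf}, {hotel}, {foxtrot, golf}, {foxtrot, hotel}, {golf, hotel}, {foxtrot, golf, hotel}.
Taking the union of these: int(A) = {foxtrot, golf, hotel}.
cl(A) = ⋂ {C closed : A ⊆ C}. Closed sets containing A: {echo, foxtrot, golf, hotel, india}.
Intersecting these: cl(A) = {echo, foxtrot, golf, hotel, india}.
∂A = cl(A) ∖ int(A) = {echo, foxtrot, golf, hotel, india} ∖ {foxtrot, golf, hotel} = {echo, india}.


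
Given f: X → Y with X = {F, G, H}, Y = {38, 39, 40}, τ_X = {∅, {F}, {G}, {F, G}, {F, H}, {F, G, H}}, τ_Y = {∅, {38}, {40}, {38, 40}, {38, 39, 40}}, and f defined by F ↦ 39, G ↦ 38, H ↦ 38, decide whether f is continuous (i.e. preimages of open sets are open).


f is NOT continuous.

Compute f^{-1}(U) for each U ∈ τ_Y:
  U = ∅: f^{-1}(U) = ∅ ∈ τ_X ✓.
  U = {38}: f^{-1}(U) = {G, H} ∉ τ_X ✗.
  U = {40}: f^{-1}(U) = ∅ ∈ τ_X ✓.
  U = {38, 40}: f^{-1}(U) = {G, H} ∉ τ_X ✗.
  U = {38, 39, 40}: f^{-1}(U) = {F, G, H} ∈ τ_X ✓.
Found U = {38} with f^{-1}(U) = {G, H} not in τ_X. Therefore f is NOT continuous.


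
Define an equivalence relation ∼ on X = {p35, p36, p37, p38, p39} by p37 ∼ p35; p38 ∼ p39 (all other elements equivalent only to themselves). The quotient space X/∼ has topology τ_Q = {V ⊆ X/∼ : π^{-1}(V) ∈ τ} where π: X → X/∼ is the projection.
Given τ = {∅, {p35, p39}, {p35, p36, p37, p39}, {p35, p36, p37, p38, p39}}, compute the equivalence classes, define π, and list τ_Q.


X/∼ = {[p35=p37], [p36], [p38=p39]}; |τ_Q| = 2.

Equivalence classes: [p35=p37], [p36], [p38=p39].
Quotient map π: X → X/∼ sends p35 ↦ [p35=p37], p36 ↦ [p36], p37 ↦ [p35=p37], p38 ↦ [p38=p39], p39 ↦ [p38=p39].
For each subset V ⊆ X/∼, compute π^{-1}(V) ⊆ X and check whether π^{-1}(V) ∈ τ. V is open in τ_Q iff π^{-1}(V) ∈ τ.
  V = {}: π^{-1}(V) = ∅ ∈ τ ✓.
  V = {[p35=p37]}: π^{-1}(V) = {p35, p37} ∉ τ ✗.
  V = {[p36]}: π^{-1}(V) = {p36} ∉ τ ✗.
  V = {[p35=p37], [p36]}: π^{-1}(V) = {p35, p36, p37} ∉ τ ✗.
  V = {[p38=p39]}: π^{-1}(V) = {p38, p39} ∉ τ ✗.
  V = {[p35=p37], [p38=p39]}: π^{-1}(V) = {p35, p37, p38, p39} ∉ τ ✗.
  V = {[p36], [p38=p39]}: π^{-1}(V) = {p36, p38, p39} ∉ τ ✗.
  V = {[p35=p37], [p36], [p38=p39]}: π^{-1}(V) = {p35, p36, p37, p38, p39} ∈ τ ✓.
Open sets in the quotient: τ_Q = {{}, {[p35=p37], [p36], [p38=p39]}} (2 elements).


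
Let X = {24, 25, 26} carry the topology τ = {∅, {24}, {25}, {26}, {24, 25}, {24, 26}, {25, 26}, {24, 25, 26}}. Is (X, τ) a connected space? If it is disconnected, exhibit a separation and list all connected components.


(X, τ) is disconnected; components = [{24}, {25}, {26}].

Find clopen sets (U ∈ τ with X ∖ U ∈ τ):
  U = ∅, X ∖ U = {24, 25, 26} — both open, so U is clopen.
  U = {24}, X ∖ U = {25, 26} — both open, so U is clopen.
  U = {25}, X ∖ U = {24, 26} — both open, so U is clopen.
  U = {26}, X ∖ U = {24, 25} — both open, so U is clopen.
  U = {24, 25}, X ∖ U = {26} — both open, so U is clopen.
  U = {24, 26}, X ∖ U = {25} — both open, so U is clopen.
  U = {25, 26}, X ∖ U = {24} — both open, so U is clopen.
  U = {24, 25, 26}, X ∖ U = ∅ — both open, so U is clopen.
Nontrivial clopen(s) exist: e.g. {25, 26}. So (X, τ) is disconnected.
Compute connected components by grouping points that agree on all clopens:
  component: {24}
  component: {25}
  component: {26}


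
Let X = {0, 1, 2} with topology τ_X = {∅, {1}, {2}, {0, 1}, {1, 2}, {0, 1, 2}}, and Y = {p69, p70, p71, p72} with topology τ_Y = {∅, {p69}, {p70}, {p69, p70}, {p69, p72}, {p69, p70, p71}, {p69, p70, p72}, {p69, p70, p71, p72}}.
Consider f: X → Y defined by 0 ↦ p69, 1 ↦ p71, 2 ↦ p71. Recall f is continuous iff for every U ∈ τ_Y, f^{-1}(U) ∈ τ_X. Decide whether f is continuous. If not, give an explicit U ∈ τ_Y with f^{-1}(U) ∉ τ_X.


f is NOT continuous.

Compute f^{-1}(U) for each U ∈ τ_Y:
  U = ∅: f^{-1}(U) = ∅ ∈ τ_X ✓.
  U = {p69}: f^{-1}(U) = {0} ∉ τ_X ✗.
  U = {p70}: f^{-1}(U) = ∅ ∈ τ_X ✓.
  U = {p69, p70}: f^{-1}(U) = {0} ∉ τ_X ✗.
  U = {p69, p72}: f^{-1}(U) = {0} ∉ τ_X ✗.
  U = {p69, p70, p71}: f^{-1}(U) = {0, 1, 2} ∈ τ_X ✓.
  U = {p69, p70, p72}: f^{-1}(U) = {0} ∉ τ_X ✗.
  U = {p69, p70, p71, p72}: f^{-1}(U) = {0, 1, 2} ∈ τ_X ✓.
Found U = {p69} with f^{-1}(U) = {0} not in τ_X. Therefore f is NOT continuous.


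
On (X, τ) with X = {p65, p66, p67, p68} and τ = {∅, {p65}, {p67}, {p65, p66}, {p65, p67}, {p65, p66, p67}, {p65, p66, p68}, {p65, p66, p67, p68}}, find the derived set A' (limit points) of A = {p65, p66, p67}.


A' = {p66, p68}

For each x ∈ X, list the open sets U ∈ τ with x ∈ U, then check whether U ∩ (A ∖ {x}) ≠ ∅ for every such U.
  x = p65: open {p65} ∋ x has {p65} ∩ (A ∖ {p65}) = ∅, so x is NOT a limit point.
  x = p66: opens ∋ x are {p65, p66}, {p65, p66, p67}, {p65, p66, p68}, {p65, p66, p67, p68}; each meets A ∖ {p66}, so x IS a limit point.
  x = p67: open {p67} ∋ x has {p67} ∩ (A ∖ {p67}) = ∅, so x is NOT a limit point.
  x = p68: opens ∋ x are {p65, p66, p68}, {p65, p66, p67, p68}; each meets A ∖ {p68}, so x IS a limit point.
Collecting: A' = {p66, p68}.


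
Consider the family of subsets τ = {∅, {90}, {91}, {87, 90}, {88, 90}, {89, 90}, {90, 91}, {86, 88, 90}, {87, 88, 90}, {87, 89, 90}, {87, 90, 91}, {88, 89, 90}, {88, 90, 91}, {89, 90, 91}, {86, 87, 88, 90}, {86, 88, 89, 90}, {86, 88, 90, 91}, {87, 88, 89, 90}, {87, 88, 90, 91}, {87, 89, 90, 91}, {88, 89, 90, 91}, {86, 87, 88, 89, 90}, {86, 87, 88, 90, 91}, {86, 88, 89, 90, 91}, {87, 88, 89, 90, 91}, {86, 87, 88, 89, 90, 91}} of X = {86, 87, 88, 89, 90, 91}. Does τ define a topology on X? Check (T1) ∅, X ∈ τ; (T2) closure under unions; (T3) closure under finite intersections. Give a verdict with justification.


τ IS a topology on X.

Axiom (T1): ∅ ∈ τ? Yes; X ∈ τ? Yes.
Axiom (T2/T3): check pairwise unions and intersections of members of τ.
All pairwise intersections and unions checked — each lies in τ. Therefore τ satisfies (T1), (T2), (T3): it IS a topology on X.


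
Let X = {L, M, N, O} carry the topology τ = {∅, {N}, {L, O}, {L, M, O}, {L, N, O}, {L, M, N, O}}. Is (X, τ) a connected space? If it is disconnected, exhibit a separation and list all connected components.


(X, τ) is disconnected; components = [{N}, {L, M, O}].

Find clopen sets (U ∈ τ with X ∖ U ∈ τ):
  U = ∅, X ∖ U = {L, M, N, O} — both open, so U is clopen.
  U = {N}, X ∖ U = {L, M, O} — both open, so U is clopen.
  U = {L, M, O}, X ∖ U = {N} — both open, so U is clopen.
  U = {L, M, N, O}, X ∖ U = ∅ — both open, so U is clopen.
Nontrivial clopen(s) exist: e.g. {L, M, O}. So (X, τ) is disconnected.
Compute connected components by grouping points that agree on all clopens:
  component: {N}
  component: {L, M, O}


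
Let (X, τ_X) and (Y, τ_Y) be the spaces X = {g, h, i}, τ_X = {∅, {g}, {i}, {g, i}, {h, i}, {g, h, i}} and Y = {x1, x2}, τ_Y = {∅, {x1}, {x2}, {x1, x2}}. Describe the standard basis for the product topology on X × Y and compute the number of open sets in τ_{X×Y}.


Basis B = {∅ × ∅, {g} × {x1}, {g} × {x2}, {i} × {x1}, {i} × {x2}, {g} × {x1, x2}, {g, i} × {x1}, {g, i} × {x2}, {h, i} × {x1}, {h, i} × {x2}, {i} × {x1, x2}, {g, h, i} × {x1}, {g, h, i} × {x2}, {g, i} × {x1, x2}, {h, i} × {x1, x2}, {g, h, i} × {x1, x2}}; |τ_{X×Y}| = 36.

Enumerate products U × V with U ∈ τ_X, V ∈ τ_Y (deduplicated):
  ∅ × ∅ = {} (∅)
  {g} × {x1} = {(g,x1)}
  {g} × {x2} = {(g,x2)}
  {i} × {x1} = {(i,x1)}
  {i} × {x2} = {(i,x2)}
  {g} × {x1, x2} = {(g,x1), (g,x2)}
  {g, i} × {x1} = {(g,x1), (i,x1)}
  {g, i} × {x2} = {(g,x2), (i,x2)}
  {h, i} × {x1} = {(h,x1), (i,x1)}
  {h, i} × {x2} = {(h,x2), (i,x2)}
  {i} × {x1, x2} = {(i,x1), (i,x2)}
  {g, h, i} × {x1} = {(g,x1), (h,x1), (i,x1)}
  {g, h, i} × {x2} = {(g,x2), (h,x2), (i,x2)}
  {g, i} × {x1, x2} = {(g,x1), (g,x2), (i,x1), (i,x2)}
  {h, i} × {x1, x2} = {(h,x1), (h,x2), (i,x1), (i,x2)}
  {g, h, i} × {x1, x2} = {(g,x1), (g,x2), (h,x1), (h,x2), (i,x1), (i,x2)}
These 16 distinct sets form the basis B.
Close under arbitrary unions to get τ_{X×Y}; counting gives |τ_{X×Y}| = 36.


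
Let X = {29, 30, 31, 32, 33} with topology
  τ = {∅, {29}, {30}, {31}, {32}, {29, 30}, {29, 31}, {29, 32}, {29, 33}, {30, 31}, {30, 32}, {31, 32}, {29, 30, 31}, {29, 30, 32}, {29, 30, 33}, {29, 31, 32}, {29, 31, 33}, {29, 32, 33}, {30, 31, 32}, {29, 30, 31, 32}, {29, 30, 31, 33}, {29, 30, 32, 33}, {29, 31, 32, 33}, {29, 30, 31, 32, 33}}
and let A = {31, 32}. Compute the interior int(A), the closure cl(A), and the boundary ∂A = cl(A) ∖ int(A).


int(A) = {31, 32}, cl(A) = {31, 32}, ∂A = ∅.

Closed sets in (X, τ) are complements of opens:
  closed(X, τ) = {∅, {30}, {31}, {32}, {33}, {29, 33}, {30, 31}, {30, 32}, {30, 33}, {31, 32}, {31, 33}, {32, 33}, {29, 30, 33}, {29, 31, 33}, {29, 32, 33}, {30, 31, 32}, {30, 31, 33}, {30, 32, 33}, {31, 32, 33}, {29, 30, 31, 33}, {29, 30, 32, 33}, {29, 31, 32, 33}, {30, 31, 32, 33}, {29, 30, 31, 32, 33}}.
int(A) = ⋃ {U ∈ τ : U ⊆ A}. Opens contained in A: ∅, {31}, {32}, {31, 32}.
Taking the union of these: int(A) = {31, 32}.
cl(A) = ⋂ {C closed : A ⊆ C}. Closed sets containing A: {31, 32}, {30, 31, 32}, {31, 32, 33}, {29, 31, 32, 33}, {30, 31, 32, 33}, {29, 30, 31, 32, 33}.
Intersecting these: cl(A) = {31, 32}.
∂A = cl(A) ∖ int(A) = {31, 32} ∖ {31, 32} = ∅.


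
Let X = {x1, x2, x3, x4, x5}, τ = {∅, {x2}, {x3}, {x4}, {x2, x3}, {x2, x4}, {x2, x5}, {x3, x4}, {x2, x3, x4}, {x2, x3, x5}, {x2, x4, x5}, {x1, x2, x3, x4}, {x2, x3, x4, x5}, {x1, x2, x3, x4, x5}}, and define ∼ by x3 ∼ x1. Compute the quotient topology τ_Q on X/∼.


X/∼ = {[x1=x3], [x2], [x4], [x5]}; |τ_Q| = 8.

Equivalence classes: [x1=x3], [x2], [x4], [x5].
Quotient map π: X → X/∼ sends x1 ↦ [x1=x3], x2 ↦ [x2], x3 ↦ [x1=x3], x4 ↦ [x4], x5 ↦ [x5].
For each subset V ⊆ X/∼, compute π^{-1}(V) ⊆ X and check whether π^{-1}(V) ∈ τ. V is open in τ_Q iff π^{-1}(V) ∈ τ.
  V = {}: π^{-1}(V) = ∅ ∈ τ ✓.
  V = {[x1=x3]}: π^{-1}(V) = {x1, x3} ∉ τ ✗.
  V = {[x2]}: π^{-1}(V) = {x2} ∈ τ ✓.
  V = {[x1=x3], [x2]}: π^{-1}(V) = {x1, x2, x3} ∉ τ ✗.
  V = {[x4]}: π^{-1}(V) = {x4} ∈ τ ✓.
  V = {[x1=x3], [x4]}: π^{-1}(V) = {x1, x3, x4} ∉ τ ✗.
  V = {[x2], [x4]}: π^{-1}(V) = {x2, x4} ∈ τ ✓.
  V = {[x1=x3], [x2], [x4]}: π^{-1}(V) = {x1, x2, x3, x4} ∈ τ ✓.
  V = {[x5]}: π^{-1}(V) = {x5} ∉ τ ✗.
  V = {[x1=x3], [x5]}: π^{-1}(V) = {x1, x3, x5} ∉ τ ✗.
  V = {[x2], [x5]}: π^{-1}(V) = {x2, x5} ∈ τ ✓.
  V = {[x1=x3], [x2], [x5]}: π^{-1}(V) = {x1, x2, x3, x5} ∉ τ ✗.
  V = {[x4], [x5]}: π^{-1}(V) = {x4, x5} ∉ τ ✗.
  V = {[x1=x3], [x4], [x5]}: π^{-1}(V) = {x1, x3, x4, x5} ∉ τ ✗.
  V = {[x2], [x4], [x5]}: π^{-1}(V) = {x2, x4, x5} ∈ τ ✓.
  V = {[x1=x3], [x2], [x4], [x5]}: π^{-1}(V) = {x1, x2, x3, x4, x5} ∈ τ ✓.
Open sets in the quotient: τ_Q = {{}, {[x2]}, {[x4]}, {[x2], [x4]}, {[x1=x3], [x2], [x4]}, {[x2], [x5]}, {[x2], [x4], [x5]}, {[x1=x3], [x2], [x4], [x5]}} (8 elements).


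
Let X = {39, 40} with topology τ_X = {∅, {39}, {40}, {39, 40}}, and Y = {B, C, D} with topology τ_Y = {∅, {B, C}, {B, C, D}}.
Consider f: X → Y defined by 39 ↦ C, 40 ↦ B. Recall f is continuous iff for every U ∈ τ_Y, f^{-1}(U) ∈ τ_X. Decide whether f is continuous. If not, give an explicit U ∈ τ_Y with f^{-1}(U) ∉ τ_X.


f IS continuous.

Compute f^{-1}(U) for each U ∈ τ_Y:
  U = ∅: f^{-1}(U) = ∅ ∈ τ_X ✓.
  U = {B, C}: f^{-1}(U) = {39, 40} ∈ τ_X ✓.
  U = {B, C, D}: f^{-1}(U) = {39, 40} ∈ τ_X ✓.
Every preimage lies in τ_X, so f IS continuous.


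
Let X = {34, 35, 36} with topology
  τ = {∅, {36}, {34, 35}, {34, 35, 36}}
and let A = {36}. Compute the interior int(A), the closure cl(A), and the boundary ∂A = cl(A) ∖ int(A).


int(A) = {36}, cl(A) = {36}, ∂A = ∅.

Closed sets in (X, τ) are complements of opens:
  closed(X, τ) = {∅, {36}, {34, 35}, {34, 35, 36}}.
int(A) = ⋃ {U ∈ τ : U ⊆ A}. Opens contained in A: ∅, {36}.
Taking the union of these: int(A) = {36}.
cl(A) = ⋂ {C closed : A ⊆ C}. Closed sets containing A: {36}, {34, 35, 36}.
Intersecting these: cl(A) = {36}.
∂A = cl(A) ∖ int(A) = {36} ∖ {36} = ∅.


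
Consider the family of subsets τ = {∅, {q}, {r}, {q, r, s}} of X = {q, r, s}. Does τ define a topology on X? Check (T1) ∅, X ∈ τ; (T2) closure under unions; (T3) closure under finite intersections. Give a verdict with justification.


τ is NOT a topology on X.

Axiom (T1): ∅ ∈ τ? Yes; X ∈ τ? Yes.
Axiom (T2/T3): check pairwise unions and intersections of members of τ.
Counterexample for (T2): {q} ∪ {r} = {q, r} ∉ τ. Therefore τ is NOT a topology.


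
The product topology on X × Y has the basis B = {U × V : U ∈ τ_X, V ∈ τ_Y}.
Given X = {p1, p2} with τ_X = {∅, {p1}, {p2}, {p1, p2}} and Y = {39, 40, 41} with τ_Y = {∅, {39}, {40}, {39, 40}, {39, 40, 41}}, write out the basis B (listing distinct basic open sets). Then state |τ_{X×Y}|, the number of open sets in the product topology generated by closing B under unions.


Basis B = {∅ × ∅, {p1} × {39}, {p1} × {40}, {p2} × {39}, {p2} × {40}, {p1} × {39, 40}, {p1, p2} × {39}, {p1, p2} × {40}, {p2} × {39, 40}, {p1} × {39, 40, 41}, {p2} × {39, 40, 41}, {p1, p2} × {39, 40}, {p1, p2} × {39, 40, 41}}; |τ_{X×Y}| = 25.

Enumerate products U × V with U ∈ τ_X, V ∈ τ_Y (deduplicated):
  ∅ × ∅ = {} (∅)
  {p1} × {39} = {(p1,39)}
  {p1} × {40} = {(p1,40)}
  {p2} × {39} = {(p2,39)}
  {p2} × {40} = {(p2,40)}
  {p1} × {39, 40} = {(p1,39), (p1,40)}
  {p1, p2} × {39} = {(p1,39), (p2,39)}
  {p1, p2} × {40} = {(p1,40), (p2,40)}
  {p2} × {39, 40} = {(p2,39), (p2,40)}
  {p1} × {39, 40, 41} = {(p1,39), (p1,40), (p1,41)}
  {p2} × {39, 40, 41} = {(p2,39), (p2,40), (p2,41)}
  {p1, p2} × {39, 40} = {(p1,39), (p1,40), (p2,39), (p2,40)}
  {p1, p2} × {39, 40, 41} = {(p1,39), (p1,40), (p1,41), (p2,39), (p2,40), (p2,41)}
These 13 distinct sets form the basis B.
Close under arbitrary unions to get τ_{X×Y}; counting gives |τ_{X×Y}| = 25.


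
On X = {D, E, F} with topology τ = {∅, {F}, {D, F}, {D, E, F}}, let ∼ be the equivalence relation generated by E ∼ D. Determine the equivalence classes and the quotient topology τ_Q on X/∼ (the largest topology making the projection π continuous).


X/∼ = {[D=E], [F]}; |τ_Q| = 3.

Equivalence classes: [D=E], [F].
Quotient map π: X → X/∼ sends D ↦ [D=E], E ↦ [D=E], F ↦ [F].
For each subset V ⊆ X/∼, compute π^{-1}(V) ⊆ X and check whether π^{-1}(V) ∈ τ. V is open in τ_Q iff π^{-1}(V) ∈ τ.
  V = {}: π^{-1}(V) = ∅ ∈ τ ✓.
  V = {[D=E]}: π^{-1}(V) = {D, E} ∉ τ ✗.
  V = {[F]}: π^{-1}(V) = {F} ∈ τ ✓.
  V = {[D=E], [F]}: π^{-1}(V) = {D, E, F} ∈ τ ✓.
Open sets in the quotient: τ_Q = {{}, {[F]}, {[D=E], [F]}} (3 elements).


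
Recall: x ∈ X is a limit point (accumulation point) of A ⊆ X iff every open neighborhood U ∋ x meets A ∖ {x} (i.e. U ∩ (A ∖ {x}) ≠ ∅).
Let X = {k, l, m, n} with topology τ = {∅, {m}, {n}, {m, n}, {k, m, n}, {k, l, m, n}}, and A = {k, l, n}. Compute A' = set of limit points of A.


A' = {k, l}

For each x ∈ X, list the open sets U ∈ τ with x ∈ U, then check whether U ∩ (A ∖ {x}) ≠ ∅ for every such U.
  x = k: opens ∋ x are {k, m, n}, {k, l, m, n}; each meets A ∖ {k}, so x IS a limit point.
  x = l: opens ∋ x are {k, l, m, n}; each meets A ∖ {l}, so x IS a limit point.
  x = m: open {m} ∋ x has {m} ∩ (A ∖ {m}) = ∅, so x is NOT a limit point.
  x = n: open {n} ∋ x has {n} ∩ (A ∖ {n}) = ∅, so x is NOT a limit point.
Collecting: A' = {k, l}.


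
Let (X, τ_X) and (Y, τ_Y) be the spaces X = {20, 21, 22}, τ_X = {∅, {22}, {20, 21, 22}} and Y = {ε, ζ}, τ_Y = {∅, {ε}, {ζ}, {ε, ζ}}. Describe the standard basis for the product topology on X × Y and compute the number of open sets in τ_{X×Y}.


Basis B = {∅ × ∅, {22} × {ε}, {22} × {ζ}, {22} × {ε, ζ}, {20, 21, 22} × {ε}, {20, 21, 22} × {ζ}, {20, 21, 22} × {ε, ζ}}; |τ_{X×Y}| = 9.

Enumerate products U × V with U ∈ τ_X, V ∈ τ_Y (deduplicated):
  ∅ × ∅ = {} (∅)
  {22} × {ε} = {(22,ε)}
  {22} × {ζ} = {(22,ζ)}
  {22} × {ε, ζ} = {(22,ε), (22,ζ)}
  {20, 21, 22} × {ε} = {(20,ε), (21,ε), (22,ε)}
  {20, 21, 22} × {ζ} = {(20,ζ), (21,ζ), (22,ζ)}
  {20, 21, 22} × {ε, ζ} = {(20,ε), (20,ζ), (21,ε), (21,ζ), (22,ε), (22,ζ)}
These 7 distinct sets form the basis B.
Close under arbitrary unions to get τ_{X×Y}; counting gives |τ_{X×Y}| = 9.


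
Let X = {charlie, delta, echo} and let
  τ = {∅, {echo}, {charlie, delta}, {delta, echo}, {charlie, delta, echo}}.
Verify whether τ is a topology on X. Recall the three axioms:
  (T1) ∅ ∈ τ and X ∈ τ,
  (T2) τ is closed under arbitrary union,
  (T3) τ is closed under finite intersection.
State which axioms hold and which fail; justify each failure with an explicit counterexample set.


τ is NOT a topology on X.

Axiom (T1): ∅ ∈ τ? Yes; X ∈ τ? Yes.
Axiom (T2/T3): check pairwise unions and intersections of members of τ.
Counterexample for (T3): {charlie, delta} ∩ {delta, echo} = {delta} ∉ τ. Therefore τ is NOT a topology.


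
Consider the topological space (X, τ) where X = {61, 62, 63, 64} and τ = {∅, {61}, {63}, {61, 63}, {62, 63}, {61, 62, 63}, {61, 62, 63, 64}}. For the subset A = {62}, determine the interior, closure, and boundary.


int(A) = ∅, cl(A) = {62, 64}, ∂A = {62, 64}.

Closed sets in (X, τ) are complements of opens:
  closed(X, τ) = {∅, {64}, {61, 64}, {62, 64}, {61, 62, 64}, {62, 63, 64}, {61, 62, 63, 64}}.
int(A) = ⋃ {U ∈ τ : U ⊆ A}. Opens contained in A: ∅.
Taking the union of these: int(A) = ∅.
cl(A) = ⋂ {C closed : A ⊆ C}. Closed sets containing A: {62, 64}, {61, 62, 64}, {62, 63, 64}, {61, 62, 63, 64}.
Intersecting these: cl(A) = {62, 64}.
∂A = cl(A) ∖ int(A) = {62, 64} ∖ ∅ = {62, 64}.


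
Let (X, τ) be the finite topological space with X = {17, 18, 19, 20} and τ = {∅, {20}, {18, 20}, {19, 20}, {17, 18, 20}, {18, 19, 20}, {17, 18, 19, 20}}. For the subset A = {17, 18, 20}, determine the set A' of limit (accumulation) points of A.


A' = {17, 18, 19}

For each x ∈ X, list the open sets U ∈ τ with x ∈ U, then check whether U ∩ (A ∖ {x}) ≠ ∅ for every such U.
  x = 17: opens ∋ x are {17, 18, 20}, {17, 18, 19, 20}; each meets A ∖ {17}, so x IS a limit point.
  x = 18: opens ∋ x are {18, 20}, {17, 18, 20}, {18, 19, 20}, {17, 18, 19, 20}; each meets A ∖ {18}, so x IS a limit point.
  x = 19: opens ∋ x are {19, 20}, {18, 19, 20}, {17, 18, 19, 20}; each meets A ∖ {19}, so x IS a limit point.
  x = 20: open {20} ∋ x has {20} ∩ (A ∖ {20}) = ∅, so x is NOT a limit point.
Collecting: A' = {17, 18, 19}.


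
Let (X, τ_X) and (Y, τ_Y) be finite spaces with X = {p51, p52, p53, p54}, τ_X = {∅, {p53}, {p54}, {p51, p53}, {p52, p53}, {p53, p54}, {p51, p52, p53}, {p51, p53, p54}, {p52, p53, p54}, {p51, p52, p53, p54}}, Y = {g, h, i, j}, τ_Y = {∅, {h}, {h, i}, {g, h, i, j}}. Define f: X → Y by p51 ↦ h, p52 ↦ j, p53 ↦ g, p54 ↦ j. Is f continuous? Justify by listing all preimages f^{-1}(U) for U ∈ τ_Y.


f is NOT continuous.

Compute f^{-1}(U) for each U ∈ τ_Y:
  U = ∅: f^{-1}(U) = ∅ ∈ τ_X ✓.
  U = {h}: f^{-1}(U) = {p51} ∉ τ_X ✗.
  U = {h, i}: f^{-1}(U) = {p51} ∉ τ_X ✗.
  U = {g, h, i, j}: f^{-1}(U) = {p51, p52, p53, p54} ∈ τ_X ✓.
Found U = {h} with f^{-1}(U) = {p51} not in τ_X. Therefore f is NOT continuous.


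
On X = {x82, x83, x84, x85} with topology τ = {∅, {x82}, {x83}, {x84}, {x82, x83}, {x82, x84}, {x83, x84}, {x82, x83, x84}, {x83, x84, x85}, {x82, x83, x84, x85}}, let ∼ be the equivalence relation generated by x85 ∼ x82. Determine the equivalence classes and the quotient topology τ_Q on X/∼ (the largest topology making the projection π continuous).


X/∼ = {[x82=x85], [x83], [x84]}; |τ_Q| = 5.

Equivalence classes: [x82=x85], [x83], [x84].
Quotient map π: X → X/∼ sends x82 ↦ [x82=x85], x83 ↦ [x83], x84 ↦ [x84], x85 ↦ [x82=x85].
For each subset V ⊆ X/∼, compute π^{-1}(V) ⊆ X and check whether π^{-1}(V) ∈ τ. V is open in τ_Q iff π^{-1}(V) ∈ τ.
  V = {}: π^{-1}(V) = ∅ ∈ τ ✓.
  V = {[x82=x85]}: π^{-1}(V) = {x82, x85} ∉ τ ✗.
  V = {[x83]}: π^{-1}(V) = {x83} ∈ τ ✓.
  V = {[x82=x85], [x83]}: π^{-1}(V) = {x82, x83, x85} ∉ τ ✗.
  V = {[x84]}: π^{-1}(V) = {x84} ∈ τ ✓.
  V = {[x82=x85], [x84]}: π^{-1}(V) = {x82, x84, x85} ∉ τ ✗.
  V = {[x83], [x84]}: π^{-1}(V) = {x83, x84} ∈ τ ✓.
  V = {[x82=x85], [x83], [x84]}: π^{-1}(V) = {x82, x83, x84, x85} ∈ τ ✓.
Open sets in the quotient: τ_Q = {{}, {[x83]}, {[x84]}, {[x83], [x84]}, {[x82=x85], [x83], [x84]}} (5 elements).


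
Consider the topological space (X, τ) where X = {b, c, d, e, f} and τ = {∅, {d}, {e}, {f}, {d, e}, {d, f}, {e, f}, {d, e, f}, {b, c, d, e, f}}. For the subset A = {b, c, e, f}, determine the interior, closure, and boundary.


int(A) = {e, f}, cl(A) = {b, c, e, f}, ∂A = {b, c}.

Closed sets in (X, τ) are complements of opens:
  closed(X, τ) = {∅, {b, c}, {b, c, d}, {b, c, e}, {b, c, f}, {b, c, d, e}, {b, c, d, f}, {b, c, e, f}, {b, c, d, e, f}}.
int(A) = ⋃ {U ∈ τ : U ⊆ A}. Opens contained in A: ∅, {e}, {f}, {e, f}.
Taking the union of these: int(A) = {e, f}.
cl(A) = ⋂ {C closed : A ⊆ C}. Closed sets containing A: {b, c, e, f}, {b, c, d, e, f}.
Intersecting these: cl(A) = {b, c, e, f}.
∂A = cl(A) ∖ int(A) = {b, c, e, f} ∖ {e, f} = {b, c}.


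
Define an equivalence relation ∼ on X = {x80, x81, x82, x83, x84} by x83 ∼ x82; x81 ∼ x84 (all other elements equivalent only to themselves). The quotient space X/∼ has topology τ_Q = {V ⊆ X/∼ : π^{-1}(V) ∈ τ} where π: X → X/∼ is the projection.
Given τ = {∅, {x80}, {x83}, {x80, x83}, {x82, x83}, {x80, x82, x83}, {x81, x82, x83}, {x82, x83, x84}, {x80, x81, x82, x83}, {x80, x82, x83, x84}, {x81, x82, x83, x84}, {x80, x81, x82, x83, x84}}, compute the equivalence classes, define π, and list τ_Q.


X/∼ = {[x80], [x81=x84], [x82=x83]}; |τ_Q| = 6.

Equivalence classes: [x80], [x81=x84], [x82=x83].
Quotient map π: X → X/∼ sends x80 ↦ [x80], x81 ↦ [x81=x84], x82 ↦ [x82=x83], x83 ↦ [x82=x83], x84 ↦ [x81=x84].
For each subset V ⊆ X/∼, compute π^{-1}(V) ⊆ X and check whether π^{-1}(V) ∈ τ. V is open in τ_Q iff π^{-1}(V) ∈ τ.
  V = {}: π^{-1}(V) = ∅ ∈ τ ✓.
  V = {[x80]}: π^{-1}(V) = {x80} ∈ τ ✓.
  V = {[x81=x84]}: π^{-1}(V) = {x81, x84} ∉ τ ✗.
  V = {[x80], [x81=x84]}: π^{-1}(V) = {x80, x81, x84} ∉ τ ✗.
  V = {[x82=x83]}: π^{-1}(V) = {x82, x83} ∈ τ ✓.
  V = {[x80], [x82=x83]}: π^{-1}(V) = {x80, x82, x83} ∈ τ ✓.
  V = {[x81=x84], [x82=x83]}: π^{-1}(V) = {x81, x82, x83, x84} ∈ τ ✓.
  V = {[x80], [x81=x84], [x82=x83]}: π^{-1}(V) = {x80, x81, x82, x83, x84} ∈ τ ✓.
Open sets in the quotient: τ_Q = {{}, {[x80]}, {[x82=x83]}, {[x80], [x82=x83]}, {[x81=x84], [x82=x83]}, {[x80], [x81=x84], [x82=x83]}} (6 elements).


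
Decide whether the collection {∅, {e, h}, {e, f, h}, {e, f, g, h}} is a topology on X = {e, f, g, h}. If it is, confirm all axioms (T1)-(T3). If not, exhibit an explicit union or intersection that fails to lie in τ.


τ IS a topology on X.

Axiom (T1): ∅ ∈ τ? Yes; X ∈ τ? Yes.
Axiom (T2/T3): check pairwise unions and intersections of members of τ.
All pairwise intersections and unions checked — each lies in τ. Therefore τ satisfies (T1), (T2), (T3): it IS a topology on X.


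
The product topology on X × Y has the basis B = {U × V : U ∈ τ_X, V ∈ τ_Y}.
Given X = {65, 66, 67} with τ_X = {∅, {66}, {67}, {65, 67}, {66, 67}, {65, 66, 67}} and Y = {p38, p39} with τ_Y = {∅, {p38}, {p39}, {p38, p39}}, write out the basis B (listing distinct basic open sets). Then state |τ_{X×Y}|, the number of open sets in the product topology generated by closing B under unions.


Basis B = {∅ × ∅, {66} × {p38}, {66} × {p39}, {67} × {p38}, {67} × {p39}, {65, 67} × {p38}, {65, 67} × {p39}, {66} × {p38, p39}, {66, 67} × {p38}, {66, 67} × {p39}, {67} × {p38, p39}, {65, 66, 67} × {p38}, {65, 66, 67} × {p39}, {65, 67} × {p38, p39}, {66, 67} × {p38, p39}, {65, 66, 67} × {p38, p39}}; |τ_{X×Y}| = 36.

Enumerate products U × V with U ∈ τ_X, V ∈ τ_Y (deduplicated):
  ∅ × ∅ = {} (∅)
  {66} × {p38} = {(66,p38)}
  {66} × {p39} = {(66,p39)}
  {67} × {p38} = {(67,p38)}
  {67} × {p39} = {(67,p39)}
  {65, 67} × {p38} = {(65,p38), (67,p38)}
  {65, 67} × {p39} = {(65,p39), (67,p39)}
  {66} × {p38, p39} = {(66,p38), (66,p39)}
  {66, 67} × {p38} = {(66,p38), (67,p38)}
  {66, 67} × {p39} = {(66,p39), (67,p39)}
  {67} × {p38, p39} = {(67,p38), (67,p39)}
  {65, 66, 67} × {p38} = {(65,p38), (66,p38), (67,p38)}
  {65, 66, 67} × {p39} = {(65,p39), (66,p39), (67,p39)}
  {65, 67} × {p38, p39} = {(65,p38), (65,p39), (67,p38), (67,p39)}
  {66, 67} × {p38, p39} = {(66,p38), (66,p39), (67,p38), (67,p39)}
  {65, 66, 67} × {p38, p39} = {(65,p38), (65,p39), (66,p38), (66,p39), (67,p38), (67,p39)}
These 16 distinct sets form the basis B.
Close under arbitrary unions to get τ_{X×Y}; counting gives |τ_{X×Y}| = 36.


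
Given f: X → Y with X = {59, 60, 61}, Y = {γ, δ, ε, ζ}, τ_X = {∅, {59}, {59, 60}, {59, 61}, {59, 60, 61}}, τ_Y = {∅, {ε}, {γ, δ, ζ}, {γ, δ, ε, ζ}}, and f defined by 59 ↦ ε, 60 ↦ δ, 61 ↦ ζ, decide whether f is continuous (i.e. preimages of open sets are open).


f is NOT continuous.

Compute f^{-1}(U) for each U ∈ τ_Y:
  U = ∅: f^{-1}(U) = ∅ ∈ τ_X ✓.
  U = {ε}: f^{-1}(U) = {59} ∈ τ_X ✓.
  U = {γ, δ, ζ}: f^{-1}(U) = {60, 61} ∉ τ_X ✗.
  U = {γ, δ, ε, ζ}: f^{-1}(U) = {59, 60, 61} ∈ τ_X ✓.
Found U = {γ, δ, ζ} with f^{-1}(U) = {60, 61} not in τ_X. Therefore f is NOT continuous.


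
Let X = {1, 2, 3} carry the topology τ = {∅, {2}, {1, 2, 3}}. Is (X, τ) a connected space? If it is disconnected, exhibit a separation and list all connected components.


(X, τ) is connected.

Find clopen sets (U ∈ τ with X ∖ U ∈ τ):
  U = ∅, X ∖ U = {1, 2, 3} — both open, so U is clopen.
  U = {1, 2, 3}, X ∖ U = ∅ — both open, so U is clopen.
Only trivial clopens (∅ and X) exist, so (X, τ) is connected.
Compute connected components by grouping points that agree on all clopens:
  component: {1, 2, 3}


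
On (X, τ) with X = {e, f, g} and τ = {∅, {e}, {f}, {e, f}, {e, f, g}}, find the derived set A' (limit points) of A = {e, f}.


A' = {g}

For each x ∈ X, list the open sets U ∈ τ with x ∈ U, then check whether U ∩ (A ∖ {x}) ≠ ∅ for every such U.
  x = e: open {e} ∋ x has {e} ∩ (A ∖ {e}) = ∅, so x is NOT a limit point.
  x = f: open {f} ∋ x has {f} ∩ (A ∖ {f}) = ∅, so x is NOT a limit point.
  x = g: opens ∋ x are {e, f, g}; each meets A ∖ {g}, so x IS a limit point.
Collecting: A' = {g}.


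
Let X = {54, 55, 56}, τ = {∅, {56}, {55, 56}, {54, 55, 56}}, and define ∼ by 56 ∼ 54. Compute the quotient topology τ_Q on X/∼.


X/∼ = {[54=56], [55]}; |τ_Q| = 2.

Equivalence classes: [54=56], [55].
Quotient map π: X → X/∼ sends 54 ↦ [54=56], 55 ↦ [55], 56 ↦ [54=56].
For each subset V ⊆ X/∼, compute π^{-1}(V) ⊆ X and check whether π^{-1}(V) ∈ τ. V is open in τ_Q iff π^{-1}(V) ∈ τ.
  V = {}: π^{-1}(V) = ∅ ∈ τ ✓.
  V = {[54=56]}: π^{-1}(V) = {54, 56} ∉ τ ✗.
  V = {[55]}: π^{-1}(V) = {55} ∉ τ ✗.
  V = {[54=56], [55]}: π^{-1}(V) = {54, 55, 56} ∈ τ ✓.
Open sets in the quotient: τ_Q = {{}, {[54=56], [55]}} (2 elements).


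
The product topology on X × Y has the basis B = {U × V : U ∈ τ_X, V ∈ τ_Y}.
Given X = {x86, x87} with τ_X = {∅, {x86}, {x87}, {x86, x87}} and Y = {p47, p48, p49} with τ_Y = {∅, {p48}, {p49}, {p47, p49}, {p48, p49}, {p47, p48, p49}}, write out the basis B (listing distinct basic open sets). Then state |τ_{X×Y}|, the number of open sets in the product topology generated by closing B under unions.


Basis B = {∅ × ∅, {x86} × {p48}, {x86} × {p49}, {x87} × {p48}, {x87} × {p49}, {x86} × {p47, p49}, {x86} × {p48, p49}, {x86, x87} × {p48}, {x86, x87} × {p49}, {x87} × {p47, p49}, {x87} × {p48, p49}, {x86} × {p47, p48, p49}, {x87} × {p47, p48, p49}, {x86, x87} × {p47, p49}, {x86, x87} × {p48, p49}, {x86, x87} × {p47, p48, p49}}; |τ_{X×Y}| = 36.

Enumerate products U × V with U ∈ τ_X, V ∈ τ_Y (deduplicated):
  ∅ × ∅ = {} (∅)
  {x86} × {p48} = {(x86,p48)}
  {x86} × {p49} = {(x86,p49)}
  {x87} × {p48} = {(x87,p48)}
  {x87} × {p49} = {(x87,p49)}
  {x86} × {p47, p49} = {(x86,p47), (x86,p49)}
  {x86} × {p48, p49} = {(x86,p48), (x86,p49)}
  {x86, x87} × {p48} = {(x86,p48), (x87,p48)}
  {x86, x87} × {p49} = {(x86,p49), (x87,p49)}
  {x87} × {p47, p49} = {(x87,p47), (x87,p49)}
  {x87} × {p48, p49} = {(x87,p48), (x87,p49)}
  {x86} × {p47, p48, p49} = {(x86,p47), (x86,p48), (x86,p49)}
  {x87} × {p47, p48, p49} = {(x87,p47), (x87,p48), (x87,p49)}
  {x86, x87} × {p47, p49} = {(x86,p47), (x86,p49), (x87,p47), (x87,p49)}
  {x86, x87} × {p48, p49} = {(x86,p48), (x86,p49), (x87,p48), (x87,p49)}
  {x86, x87} × {p47, p48, p49} = {(x86,p47), (x86,p48), (x86,p49), (x87,p47), (x87,p48), (x87,p49)}
These 16 distinct sets form the basis B.
Close under arbitrary unions to get τ_{X×Y}; counting gives |τ_{X×Y}| = 36.
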